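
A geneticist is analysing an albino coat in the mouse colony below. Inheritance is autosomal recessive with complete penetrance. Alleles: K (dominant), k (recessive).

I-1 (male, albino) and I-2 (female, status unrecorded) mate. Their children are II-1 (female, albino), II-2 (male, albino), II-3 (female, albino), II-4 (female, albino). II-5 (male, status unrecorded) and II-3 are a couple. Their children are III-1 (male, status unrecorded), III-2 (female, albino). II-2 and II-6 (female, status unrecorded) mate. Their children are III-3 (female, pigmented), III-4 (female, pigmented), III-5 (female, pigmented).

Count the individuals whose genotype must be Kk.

Obligate heterozygotes: III-3 is pigmented so carries K and received k from II-2 (kk), so III-3 is Kk; III-4 is pigmented so carries K and received k from II-2 (kk), so III-4 is Kk; III-5 is pigmented so carries K and received k from II-2 (kk), so III-5 is Kk.
Every other individual is either homozygous by phenotype or has at least one consistent homozygous assignment, so the count is 3.

3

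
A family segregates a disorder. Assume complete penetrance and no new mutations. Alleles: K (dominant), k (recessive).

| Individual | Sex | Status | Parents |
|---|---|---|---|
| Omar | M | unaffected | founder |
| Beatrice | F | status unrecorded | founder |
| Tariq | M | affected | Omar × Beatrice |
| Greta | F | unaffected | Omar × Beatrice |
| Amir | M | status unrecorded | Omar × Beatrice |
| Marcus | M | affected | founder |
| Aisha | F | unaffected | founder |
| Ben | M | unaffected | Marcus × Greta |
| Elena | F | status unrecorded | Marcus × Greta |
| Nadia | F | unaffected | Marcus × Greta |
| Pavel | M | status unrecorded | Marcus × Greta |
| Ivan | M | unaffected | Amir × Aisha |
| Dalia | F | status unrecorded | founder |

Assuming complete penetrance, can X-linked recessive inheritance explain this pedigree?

A consistent assignment under X-linked recessive exists: Omar X^K Y, Beatrice X^K X^k, Tariq X^k Y, Greta X^K X^K, Amir X^K Y, Marcus X^k Y, Aisha X^K X^K, Ben X^K Y, Elena X^K X^k, Nadia X^K X^k, Pavel X^K Y, Ivan X^K Y, Dalia X^K X^K.
In this assignment every recorded phenotype matches its genotype and every non-founder's genotype is obtainable from its parents' genotypes, so the pedigree is consistent.

Yes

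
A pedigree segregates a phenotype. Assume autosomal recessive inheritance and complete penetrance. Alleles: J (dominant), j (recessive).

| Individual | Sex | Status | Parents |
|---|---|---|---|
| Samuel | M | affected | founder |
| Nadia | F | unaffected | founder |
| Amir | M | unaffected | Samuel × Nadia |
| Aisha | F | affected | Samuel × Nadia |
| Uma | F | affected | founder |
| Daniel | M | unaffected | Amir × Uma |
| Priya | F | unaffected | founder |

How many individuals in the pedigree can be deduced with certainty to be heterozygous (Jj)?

3

Obligate heterozygotes: Nadia is unaffected so carries J and passed j to Aisha (jj), so Nadia is Jj; Amir is unaffected so carries J and received j from Samuel (jj), so Amir is Jj; Daniel is unaffected so carries J and received j from Uma (jj), so Daniel is Jj.
Every other individual is either homozygous by phenotype or has at least one consistent homozygous assignment, so the count is 3.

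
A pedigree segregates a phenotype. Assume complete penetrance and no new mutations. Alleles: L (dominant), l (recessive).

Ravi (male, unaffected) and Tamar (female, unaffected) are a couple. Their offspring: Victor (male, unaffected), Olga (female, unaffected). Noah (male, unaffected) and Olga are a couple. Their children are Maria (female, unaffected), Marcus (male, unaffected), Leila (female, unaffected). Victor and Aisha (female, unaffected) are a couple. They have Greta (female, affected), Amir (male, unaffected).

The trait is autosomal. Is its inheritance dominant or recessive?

recessive

Victor and Aisha are both unaffected yet have an affected child Greta. Under dominance, an affected child requires at least one affected parent, so the trait cannot be dominant.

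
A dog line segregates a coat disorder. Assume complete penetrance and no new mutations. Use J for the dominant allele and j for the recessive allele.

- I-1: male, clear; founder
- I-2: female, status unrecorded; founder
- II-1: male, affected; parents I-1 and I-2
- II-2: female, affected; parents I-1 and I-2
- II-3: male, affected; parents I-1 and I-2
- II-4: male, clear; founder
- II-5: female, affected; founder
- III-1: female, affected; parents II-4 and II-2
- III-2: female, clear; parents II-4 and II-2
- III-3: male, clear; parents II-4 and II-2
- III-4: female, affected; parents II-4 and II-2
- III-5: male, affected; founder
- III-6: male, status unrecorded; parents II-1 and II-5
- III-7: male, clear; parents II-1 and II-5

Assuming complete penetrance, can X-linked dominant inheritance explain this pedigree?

A consistent assignment under X-linked dominant exists: I-1 X^j Y, I-2 X^J X^J, II-1 X^J Y, II-2 X^J X^j, II-3 X^J Y, II-4 X^j Y, II-5 X^J X^j, III-1 X^J X^j, III-2 X^j X^j, III-3 X^j Y, III-4 X^J X^j, III-5 X^J Y, III-6 X^J Y, III-7 X^j Y.
In this assignment every recorded phenotype matches its genotype and every non-founder's genotype is obtainable from its parents' genotypes, so the pedigree is consistent.

Yes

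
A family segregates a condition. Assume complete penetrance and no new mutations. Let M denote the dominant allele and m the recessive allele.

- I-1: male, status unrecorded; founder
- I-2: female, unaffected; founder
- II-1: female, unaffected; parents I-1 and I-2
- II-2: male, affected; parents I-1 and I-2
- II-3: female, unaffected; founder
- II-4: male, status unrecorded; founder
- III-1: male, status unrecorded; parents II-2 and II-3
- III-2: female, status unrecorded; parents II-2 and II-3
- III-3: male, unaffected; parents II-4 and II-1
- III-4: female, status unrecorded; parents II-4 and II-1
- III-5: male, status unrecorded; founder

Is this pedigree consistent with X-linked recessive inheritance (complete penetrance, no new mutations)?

Yes

A consistent assignment under X-linked recessive exists: I-1 X^M Y, I-2 X^M X^m, II-1 X^M X^M, II-2 X^m Y, II-3 X^M X^M, II-4 X^M Y, III-1 X^M Y, III-2 X^M X^m, III-3 X^M Y, III-4 X^M X^M, III-5 X^M Y.
In this assignment every recorded phenotype matches its genotype and every non-founder's genotype is obtainable from its parents' genotypes, so the pedigree is consistent.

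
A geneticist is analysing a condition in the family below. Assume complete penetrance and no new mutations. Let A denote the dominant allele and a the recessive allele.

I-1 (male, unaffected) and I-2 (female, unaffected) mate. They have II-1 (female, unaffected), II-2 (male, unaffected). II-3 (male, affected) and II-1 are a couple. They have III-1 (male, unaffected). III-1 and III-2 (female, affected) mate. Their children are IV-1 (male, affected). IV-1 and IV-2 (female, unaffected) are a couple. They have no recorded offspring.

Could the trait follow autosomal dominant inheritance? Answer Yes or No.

A consistent assignment under autosomal dominant exists: I-1 aa, I-2 aa, II-1 aa, II-2 aa, II-3 Aa, III-1 aa, III-2 AA, IV-1 Aa, IV-2 aa.
In this assignment every recorded phenotype matches its genotype and every non-founder's genotype is obtainable from its parents' genotypes, so the pedigree is consistent.

Yes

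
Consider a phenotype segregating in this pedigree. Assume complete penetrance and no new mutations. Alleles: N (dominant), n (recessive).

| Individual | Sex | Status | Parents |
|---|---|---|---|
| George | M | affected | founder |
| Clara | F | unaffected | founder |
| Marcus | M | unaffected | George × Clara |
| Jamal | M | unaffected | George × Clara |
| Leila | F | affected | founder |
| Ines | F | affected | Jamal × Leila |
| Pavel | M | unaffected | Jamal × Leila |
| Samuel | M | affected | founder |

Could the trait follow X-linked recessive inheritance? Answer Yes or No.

No

Under X-linked recessive, Ines (affected, female) cannot arise from Jamal (unaffected) × Leila (affected).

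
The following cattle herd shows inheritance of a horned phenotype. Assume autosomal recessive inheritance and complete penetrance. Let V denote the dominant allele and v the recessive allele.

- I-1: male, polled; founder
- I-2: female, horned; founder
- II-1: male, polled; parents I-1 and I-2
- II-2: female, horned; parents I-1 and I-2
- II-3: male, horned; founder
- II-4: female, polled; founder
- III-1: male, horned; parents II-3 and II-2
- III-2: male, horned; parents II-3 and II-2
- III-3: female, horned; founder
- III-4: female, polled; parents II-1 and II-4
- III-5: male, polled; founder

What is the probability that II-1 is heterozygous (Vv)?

II-1 is polled so carries V and received v from I-2 (vv), so II-1 is Vv, giving P(Vv) = 1.

1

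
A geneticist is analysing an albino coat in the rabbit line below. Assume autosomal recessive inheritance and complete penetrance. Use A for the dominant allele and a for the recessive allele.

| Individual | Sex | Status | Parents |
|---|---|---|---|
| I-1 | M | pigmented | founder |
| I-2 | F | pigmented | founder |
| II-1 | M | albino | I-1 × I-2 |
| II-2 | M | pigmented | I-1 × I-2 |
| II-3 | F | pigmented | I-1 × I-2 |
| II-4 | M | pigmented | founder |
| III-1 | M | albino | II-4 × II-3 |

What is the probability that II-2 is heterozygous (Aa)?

2/3

I-1 is pigmented so carries A and passed a to II-1 (aa), so I-1 is Aa.
I-2 is pigmented so carries A and passed a to II-1 (aa), so I-2 is Aa.
Their cross gives offspring ratios 1/4 AA : 1/2 Aa : 1/4 aa. Conditioning on II-2 being pigmented, P(Aa) = 1/2 / 3/4 = 2/3.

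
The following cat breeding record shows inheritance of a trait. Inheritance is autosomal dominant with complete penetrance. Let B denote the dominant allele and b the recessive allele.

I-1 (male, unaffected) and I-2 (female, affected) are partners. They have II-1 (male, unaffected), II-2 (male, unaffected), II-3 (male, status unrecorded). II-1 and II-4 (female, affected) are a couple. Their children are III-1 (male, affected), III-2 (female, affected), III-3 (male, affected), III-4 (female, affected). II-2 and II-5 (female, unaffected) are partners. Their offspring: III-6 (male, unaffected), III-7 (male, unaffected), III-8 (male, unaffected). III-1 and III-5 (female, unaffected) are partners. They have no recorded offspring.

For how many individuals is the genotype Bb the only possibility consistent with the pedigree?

Obligate heterozygotes: I-2 is affected so carries B and passed b to II-1 (bb), so I-2 is Bb; III-1 is affected so carries B and received b from II-1 (bb), so III-1 is Bb; III-2 is affected so carries B and received b from II-1 (bb), so III-2 is Bb; III-3 is affected so carries B and received b from II-1 (bb), so III-3 is Bb; III-4 is affected so carries B and received b from II-1 (bb), so III-4 is Bb.
Every other individual is either homozygous by phenotype or has at least one consistent homozygous assignment, so the count is 5.

5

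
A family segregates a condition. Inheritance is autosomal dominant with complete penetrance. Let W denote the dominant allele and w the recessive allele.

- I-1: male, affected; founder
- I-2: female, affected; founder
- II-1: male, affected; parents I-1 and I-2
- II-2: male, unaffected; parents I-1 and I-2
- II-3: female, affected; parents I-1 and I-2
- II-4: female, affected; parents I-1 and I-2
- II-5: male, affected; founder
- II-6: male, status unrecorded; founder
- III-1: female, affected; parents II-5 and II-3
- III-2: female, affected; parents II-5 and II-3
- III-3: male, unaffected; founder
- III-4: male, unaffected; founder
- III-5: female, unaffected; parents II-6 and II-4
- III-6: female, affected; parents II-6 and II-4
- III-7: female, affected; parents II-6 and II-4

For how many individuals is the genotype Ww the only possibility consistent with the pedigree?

Obligate heterozygotes: I-1 is affected so carries W and passed w to II-2 (ww), so I-1 is Ww; I-2 is affected so carries W and passed w to II-2 (ww), so I-2 is Ww; II-4 is affected so carries W and passed w to III-5 (ww), so II-4 is Ww.
Every other individual is either homozygous by phenotype or has at least one consistent homozygous assignment, so the count is 3.

3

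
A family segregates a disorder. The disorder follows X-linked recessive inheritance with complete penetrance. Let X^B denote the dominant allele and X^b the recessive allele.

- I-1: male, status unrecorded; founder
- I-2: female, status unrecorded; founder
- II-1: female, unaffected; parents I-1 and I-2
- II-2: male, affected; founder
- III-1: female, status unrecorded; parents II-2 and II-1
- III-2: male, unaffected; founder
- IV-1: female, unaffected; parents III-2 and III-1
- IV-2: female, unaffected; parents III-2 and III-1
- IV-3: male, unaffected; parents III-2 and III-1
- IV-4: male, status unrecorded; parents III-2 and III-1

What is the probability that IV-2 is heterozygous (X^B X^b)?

III-2 is unaffected, so III-2 is X^B Y.
III-1 passed B to IV-3 (X^B Y) and received b from II-2 (X^b Y), so III-1 is X^B X^b.
Their cross gives offspring ratios 1/2 X^B X^B : 1/2 X^B X^b. Conditioning on IV-2 being unaffected, P(X^B X^b) = 1/2 / 1 = 1/2.

1/2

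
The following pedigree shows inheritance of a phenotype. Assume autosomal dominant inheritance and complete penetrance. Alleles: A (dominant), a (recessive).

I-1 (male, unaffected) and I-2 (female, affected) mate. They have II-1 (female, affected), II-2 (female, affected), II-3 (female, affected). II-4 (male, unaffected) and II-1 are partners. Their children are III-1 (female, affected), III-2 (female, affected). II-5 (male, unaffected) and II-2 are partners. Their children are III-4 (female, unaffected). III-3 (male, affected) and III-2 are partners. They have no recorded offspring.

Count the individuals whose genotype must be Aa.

5

Obligate heterozygotes: II-1 is affected so carries A and received a from I-1 (aa), so II-1 is Aa; II-2 is affected so carries A and received a from I-1 (aa), so II-2 is Aa; II-3 is affected so carries A and received a from I-1 (aa), so II-3 is Aa; III-1 is affected so carries A and received a from II-4 (aa), so III-1 is Aa; III-2 is affected so carries A and received a from II-4 (aa), so III-2 is Aa.
Every other individual is either homozygous by phenotype or has at least one consistent homozygous assignment, so the count is 5.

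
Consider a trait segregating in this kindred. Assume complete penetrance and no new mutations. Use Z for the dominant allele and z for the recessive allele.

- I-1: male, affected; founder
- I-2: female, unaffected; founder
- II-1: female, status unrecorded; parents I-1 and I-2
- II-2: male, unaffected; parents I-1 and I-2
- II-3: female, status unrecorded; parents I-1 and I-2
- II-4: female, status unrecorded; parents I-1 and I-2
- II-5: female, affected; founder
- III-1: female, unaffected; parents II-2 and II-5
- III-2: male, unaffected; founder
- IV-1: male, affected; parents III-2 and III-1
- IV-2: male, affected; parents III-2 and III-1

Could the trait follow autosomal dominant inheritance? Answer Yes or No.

Under autosomal dominant, IV-1 (affected, male) cannot arise from III-2 (unaffected) × III-1 (unaffected).

No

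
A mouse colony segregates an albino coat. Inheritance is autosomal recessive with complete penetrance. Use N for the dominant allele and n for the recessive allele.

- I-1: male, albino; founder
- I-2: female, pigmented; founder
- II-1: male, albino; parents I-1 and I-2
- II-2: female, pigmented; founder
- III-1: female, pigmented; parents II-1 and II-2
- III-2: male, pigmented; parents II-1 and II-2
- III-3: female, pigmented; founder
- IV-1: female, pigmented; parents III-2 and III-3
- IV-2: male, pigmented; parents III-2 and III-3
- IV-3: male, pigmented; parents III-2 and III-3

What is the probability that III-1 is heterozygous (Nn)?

1

III-1 is pigmented so carries N and received n from II-1 (nn), so III-1 is Nn, giving P(Nn) = 1.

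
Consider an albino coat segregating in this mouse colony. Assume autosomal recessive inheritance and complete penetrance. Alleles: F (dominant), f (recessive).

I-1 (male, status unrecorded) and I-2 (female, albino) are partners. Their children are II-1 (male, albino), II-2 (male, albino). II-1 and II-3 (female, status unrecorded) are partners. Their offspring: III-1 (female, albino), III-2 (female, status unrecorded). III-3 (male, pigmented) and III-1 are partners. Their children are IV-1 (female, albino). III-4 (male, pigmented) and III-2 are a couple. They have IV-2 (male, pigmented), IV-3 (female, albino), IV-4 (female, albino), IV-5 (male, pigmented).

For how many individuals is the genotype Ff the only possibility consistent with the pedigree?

2

Obligate heterozygotes: III-3 is pigmented so carries F and passed f to IV-1 (ff), so III-3 is Ff; III-4 is pigmented so carries F and passed f to IV-3 (ff), so III-4 is Ff.
Every other individual is either homozygous by phenotype or has at least one consistent homozygous assignment, so the count is 2.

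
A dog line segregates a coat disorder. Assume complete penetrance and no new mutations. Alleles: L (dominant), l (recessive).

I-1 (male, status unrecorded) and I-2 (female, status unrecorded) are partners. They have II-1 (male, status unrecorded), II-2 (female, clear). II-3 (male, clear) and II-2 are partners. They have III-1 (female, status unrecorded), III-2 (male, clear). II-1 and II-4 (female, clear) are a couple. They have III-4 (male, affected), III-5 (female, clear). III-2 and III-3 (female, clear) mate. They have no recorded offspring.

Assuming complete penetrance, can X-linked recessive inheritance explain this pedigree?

A consistent assignment under X-linked recessive exists: I-1 X^L Y, I-2 X^L X^L, II-1 X^L Y, II-2 X^L X^L, II-3 X^L Y, II-4 X^L X^l, III-1 X^L X^L, III-2 X^L Y, III-3 X^L X^L, III-4 X^l Y, III-5 X^L X^L.
In this assignment every recorded phenotype matches its genotype and every non-founder's genotype is obtainable from its parents' genotypes, so the pedigree is consistent.

Yes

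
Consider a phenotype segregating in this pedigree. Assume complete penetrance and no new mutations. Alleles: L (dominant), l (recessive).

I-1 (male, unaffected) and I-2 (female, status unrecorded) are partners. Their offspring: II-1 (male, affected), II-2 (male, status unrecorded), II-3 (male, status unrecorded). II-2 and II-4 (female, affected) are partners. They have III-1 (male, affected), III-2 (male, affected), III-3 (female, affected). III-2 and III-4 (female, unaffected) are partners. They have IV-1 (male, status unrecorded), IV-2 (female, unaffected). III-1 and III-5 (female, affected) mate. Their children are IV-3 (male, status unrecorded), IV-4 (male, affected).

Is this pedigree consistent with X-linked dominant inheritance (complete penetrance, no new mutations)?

Under X-linked dominant, IV-2 (unaffected, female) cannot arise from III-2 (affected) × III-4 (unaffected).

No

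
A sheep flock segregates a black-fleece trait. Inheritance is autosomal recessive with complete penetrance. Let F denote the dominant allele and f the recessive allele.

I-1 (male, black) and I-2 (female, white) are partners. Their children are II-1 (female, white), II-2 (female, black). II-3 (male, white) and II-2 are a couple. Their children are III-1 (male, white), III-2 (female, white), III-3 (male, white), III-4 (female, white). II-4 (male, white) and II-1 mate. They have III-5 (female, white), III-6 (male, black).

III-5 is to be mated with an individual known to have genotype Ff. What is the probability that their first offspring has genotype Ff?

II-4 is white so carries F and passed f to III-6 (ff), so II-4 is Ff.
II-1 is white so carries F and received f from I-1 (ff), so II-1 is Ff.
III-5 is a white offspring of II-4 (Ff) × II-1 (Ff), whose cross gives 1/4 FF : 1/2 Ff : 1/4 ff; conditioning on being white, III-5 is FF with probability 1/3, Ff with probability 2/3.
Summing over parental genotype combinations, P(offspring has genotype Ff) = 1/3·1/2 + 2/3·1/2 = 1/2.

1/2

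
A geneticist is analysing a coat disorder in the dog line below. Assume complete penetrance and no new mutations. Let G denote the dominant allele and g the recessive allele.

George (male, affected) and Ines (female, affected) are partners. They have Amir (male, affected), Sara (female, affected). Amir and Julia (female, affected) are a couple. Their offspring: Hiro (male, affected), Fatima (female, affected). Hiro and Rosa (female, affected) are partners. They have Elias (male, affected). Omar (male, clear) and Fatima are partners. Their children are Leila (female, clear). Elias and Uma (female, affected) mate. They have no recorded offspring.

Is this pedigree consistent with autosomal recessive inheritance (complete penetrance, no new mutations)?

Yes

A consistent assignment under autosomal recessive exists: George gg, Ines gg, Amir gg, Sara gg, Julia gg, Hiro gg, Fatima gg, Rosa gg, Omar GG, Elias gg, Uma gg, Leila Gg.
In this assignment every recorded phenotype matches its genotype and every non-founder's genotype is obtainable from its parents' genotypes, so the pedigree is consistent.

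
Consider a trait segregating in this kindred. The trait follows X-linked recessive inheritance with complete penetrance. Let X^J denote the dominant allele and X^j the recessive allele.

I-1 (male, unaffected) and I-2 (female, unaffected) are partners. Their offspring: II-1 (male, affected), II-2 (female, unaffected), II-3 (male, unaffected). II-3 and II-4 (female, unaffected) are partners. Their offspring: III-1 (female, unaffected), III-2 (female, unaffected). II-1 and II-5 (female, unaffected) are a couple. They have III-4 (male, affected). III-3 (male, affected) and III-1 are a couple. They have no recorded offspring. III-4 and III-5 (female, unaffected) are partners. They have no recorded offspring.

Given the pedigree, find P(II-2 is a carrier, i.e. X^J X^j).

1/2

I-1 is unaffected, so I-1 is X^J Y.
I-2 is unaffected so carries J and passed j to II-1 (X^j Y), so I-2 is X^J X^j.
Their cross gives offspring ratios 1/2 X^J X^J : 1/2 X^J X^j. Conditioning on II-2 being unaffected, P(X^J X^j) = 1/2 / 1 = 1/2.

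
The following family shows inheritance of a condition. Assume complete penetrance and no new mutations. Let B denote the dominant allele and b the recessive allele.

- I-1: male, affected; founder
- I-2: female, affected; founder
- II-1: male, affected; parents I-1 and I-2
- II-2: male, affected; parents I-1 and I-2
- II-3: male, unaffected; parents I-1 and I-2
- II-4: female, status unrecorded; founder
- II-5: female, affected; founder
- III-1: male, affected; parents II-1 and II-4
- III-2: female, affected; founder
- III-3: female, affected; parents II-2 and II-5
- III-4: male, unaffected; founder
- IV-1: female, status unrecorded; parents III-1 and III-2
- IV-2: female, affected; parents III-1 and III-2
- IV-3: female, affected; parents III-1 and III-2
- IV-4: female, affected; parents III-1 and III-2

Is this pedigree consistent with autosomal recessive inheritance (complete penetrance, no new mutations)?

Under autosomal recessive, II-3 (unaffected, male) cannot arise from I-1 (affected) × I-2 (affected).

No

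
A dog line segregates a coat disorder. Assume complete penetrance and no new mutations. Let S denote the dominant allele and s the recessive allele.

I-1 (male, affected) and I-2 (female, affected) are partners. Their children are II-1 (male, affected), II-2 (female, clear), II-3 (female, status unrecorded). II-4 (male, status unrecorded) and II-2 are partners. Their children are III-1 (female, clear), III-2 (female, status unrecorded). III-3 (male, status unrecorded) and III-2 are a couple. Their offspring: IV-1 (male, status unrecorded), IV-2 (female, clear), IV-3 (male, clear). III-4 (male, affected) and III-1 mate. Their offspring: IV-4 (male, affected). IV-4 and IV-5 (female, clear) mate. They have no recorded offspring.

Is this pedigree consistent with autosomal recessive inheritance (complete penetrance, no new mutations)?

Under autosomal recessive, II-2 (clear, female) cannot arise from I-1 (affected) × I-2 (affected).

No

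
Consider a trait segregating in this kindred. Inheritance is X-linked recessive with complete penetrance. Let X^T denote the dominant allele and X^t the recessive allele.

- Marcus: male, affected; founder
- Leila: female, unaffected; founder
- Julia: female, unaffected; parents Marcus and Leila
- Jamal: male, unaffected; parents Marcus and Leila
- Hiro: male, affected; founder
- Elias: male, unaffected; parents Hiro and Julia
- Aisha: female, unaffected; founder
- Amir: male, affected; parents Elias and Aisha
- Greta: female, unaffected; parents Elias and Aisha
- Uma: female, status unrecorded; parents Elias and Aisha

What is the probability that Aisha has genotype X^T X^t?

1

Aisha is unaffected so carries T and passed t to Amir (X^t Y), so Aisha is X^T X^t, giving P(X^T X^t) = 1.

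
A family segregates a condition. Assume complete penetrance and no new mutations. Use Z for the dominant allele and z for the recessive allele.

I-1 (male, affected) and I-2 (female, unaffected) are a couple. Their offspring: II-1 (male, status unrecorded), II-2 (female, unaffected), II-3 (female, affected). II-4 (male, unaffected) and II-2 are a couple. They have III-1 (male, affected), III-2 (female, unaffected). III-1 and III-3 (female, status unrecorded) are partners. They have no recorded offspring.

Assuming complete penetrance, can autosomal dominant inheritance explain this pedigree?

Under autosomal dominant, III-1 (affected, male) cannot arise from II-4 (unaffected) × II-2 (unaffected).

No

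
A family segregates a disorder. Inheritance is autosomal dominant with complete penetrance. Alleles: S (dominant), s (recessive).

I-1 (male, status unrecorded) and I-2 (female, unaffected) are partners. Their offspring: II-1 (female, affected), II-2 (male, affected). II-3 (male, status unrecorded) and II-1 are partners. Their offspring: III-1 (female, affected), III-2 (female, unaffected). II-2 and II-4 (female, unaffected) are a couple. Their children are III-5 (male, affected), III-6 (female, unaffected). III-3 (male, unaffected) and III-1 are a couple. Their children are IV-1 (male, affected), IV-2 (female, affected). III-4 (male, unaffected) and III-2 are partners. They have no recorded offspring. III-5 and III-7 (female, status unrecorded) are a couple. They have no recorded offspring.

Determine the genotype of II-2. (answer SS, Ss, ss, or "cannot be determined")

Ss

From phenotype alone, II-2 is SS or Ss.
II-2 is affected so carries S and received s from I-2 (ss), so II-2 is Ss.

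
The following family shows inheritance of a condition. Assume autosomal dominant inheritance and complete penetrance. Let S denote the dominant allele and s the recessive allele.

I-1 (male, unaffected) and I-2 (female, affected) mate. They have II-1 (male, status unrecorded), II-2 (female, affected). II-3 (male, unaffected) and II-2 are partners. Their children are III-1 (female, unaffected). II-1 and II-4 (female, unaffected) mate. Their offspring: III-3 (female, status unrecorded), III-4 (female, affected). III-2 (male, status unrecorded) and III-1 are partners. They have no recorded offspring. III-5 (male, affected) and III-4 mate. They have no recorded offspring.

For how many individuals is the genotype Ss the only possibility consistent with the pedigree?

Obligate heterozygotes: II-1 passed S to III-4 (Ss, whose s came from II-4) and received s from I-1 (ss), so II-1 is Ss; II-2 is affected so carries S and received s from I-1 (ss), so II-2 is Ss; III-4 is affected so carries S and received s from II-4 (ss), so III-4 is Ss.
Every other individual is either homozygous by phenotype or has at least one consistent homozygous assignment, so the count is 3.

3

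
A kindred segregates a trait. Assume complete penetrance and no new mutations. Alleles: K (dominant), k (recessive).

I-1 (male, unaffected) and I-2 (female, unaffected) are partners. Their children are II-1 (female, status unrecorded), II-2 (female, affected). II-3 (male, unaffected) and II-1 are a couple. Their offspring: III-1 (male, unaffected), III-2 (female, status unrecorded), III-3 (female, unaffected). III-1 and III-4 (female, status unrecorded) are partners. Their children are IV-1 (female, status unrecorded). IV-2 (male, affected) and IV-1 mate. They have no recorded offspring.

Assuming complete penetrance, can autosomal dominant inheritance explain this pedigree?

No

Under autosomal dominant, II-2 (affected, female) cannot arise from I-1 (unaffected) × I-2 (unaffected).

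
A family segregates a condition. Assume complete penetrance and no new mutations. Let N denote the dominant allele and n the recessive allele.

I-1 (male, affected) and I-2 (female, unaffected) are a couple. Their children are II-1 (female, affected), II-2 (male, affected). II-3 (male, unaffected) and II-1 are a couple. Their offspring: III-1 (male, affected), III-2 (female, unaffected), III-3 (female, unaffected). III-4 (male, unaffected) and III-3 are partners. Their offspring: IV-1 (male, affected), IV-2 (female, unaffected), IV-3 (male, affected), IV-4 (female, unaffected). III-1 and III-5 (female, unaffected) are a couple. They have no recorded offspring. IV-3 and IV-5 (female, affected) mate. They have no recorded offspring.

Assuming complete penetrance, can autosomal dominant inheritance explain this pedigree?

Under autosomal dominant, IV-1 (affected, male) cannot arise from III-4 (unaffected) × III-3 (unaffected).

No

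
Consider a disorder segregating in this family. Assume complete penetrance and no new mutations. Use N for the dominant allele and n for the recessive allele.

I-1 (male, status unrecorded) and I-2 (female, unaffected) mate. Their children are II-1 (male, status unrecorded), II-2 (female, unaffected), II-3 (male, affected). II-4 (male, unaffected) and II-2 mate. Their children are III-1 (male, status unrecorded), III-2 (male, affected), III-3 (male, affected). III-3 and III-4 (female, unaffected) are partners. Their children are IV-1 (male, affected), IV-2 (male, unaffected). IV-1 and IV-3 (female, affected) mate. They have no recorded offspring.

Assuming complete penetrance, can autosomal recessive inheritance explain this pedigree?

A consistent assignment under autosomal recessive exists: I-1 Nn, I-2 Nn, II-1 NN, II-2 Nn, II-3 nn, II-4 Nn, III-1 NN, III-2 nn, III-3 nn, III-4 Nn, IV-1 nn, IV-2 Nn, IV-3 nn.
In this assignment every recorded phenotype matches its genotype and every non-founder's genotype is obtainable from its parents' genotypes, so the pedigree is consistent.

Yes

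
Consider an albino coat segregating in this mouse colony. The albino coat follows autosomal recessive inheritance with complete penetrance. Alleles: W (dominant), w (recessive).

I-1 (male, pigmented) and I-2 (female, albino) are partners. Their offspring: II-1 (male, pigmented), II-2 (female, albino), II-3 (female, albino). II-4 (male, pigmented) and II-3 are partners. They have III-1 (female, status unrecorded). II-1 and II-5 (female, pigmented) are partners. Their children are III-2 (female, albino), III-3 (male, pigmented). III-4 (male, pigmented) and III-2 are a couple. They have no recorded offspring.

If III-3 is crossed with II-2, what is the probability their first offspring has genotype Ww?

2/3

II-1 is pigmented so carries W and received w from I-2 (ww), so II-1 is Ww.
II-5 is pigmented so carries W and passed w to III-2 (ww), so II-5 is Ww.
III-3 is a pigmented offspring of II-1 (Ww) × II-5 (Ww), whose cross gives 1/4 WW : 1/2 Ww : 1/4 ww; conditioning on being pigmented, III-3 is WW with probability 1/3, Ww with probability 2/3.
II-2 is albino, so II-2 is ww.
Summing over parental genotype combinations, P(offspring has genotype Ww) = 1/3·1 + 2/3·1/2 = 2/3.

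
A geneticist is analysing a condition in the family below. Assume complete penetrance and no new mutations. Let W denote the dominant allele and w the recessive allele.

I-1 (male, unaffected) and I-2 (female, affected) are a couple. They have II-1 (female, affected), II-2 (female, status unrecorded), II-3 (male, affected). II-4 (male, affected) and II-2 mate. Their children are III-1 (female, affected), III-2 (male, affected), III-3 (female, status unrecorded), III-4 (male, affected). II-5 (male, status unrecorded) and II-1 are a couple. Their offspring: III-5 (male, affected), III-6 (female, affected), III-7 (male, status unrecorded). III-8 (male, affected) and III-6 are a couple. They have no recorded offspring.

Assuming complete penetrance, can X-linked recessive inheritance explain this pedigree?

Under X-linked recessive, II-1 (affected, female) cannot arise from I-1 (unaffected) × I-2 (affected).

No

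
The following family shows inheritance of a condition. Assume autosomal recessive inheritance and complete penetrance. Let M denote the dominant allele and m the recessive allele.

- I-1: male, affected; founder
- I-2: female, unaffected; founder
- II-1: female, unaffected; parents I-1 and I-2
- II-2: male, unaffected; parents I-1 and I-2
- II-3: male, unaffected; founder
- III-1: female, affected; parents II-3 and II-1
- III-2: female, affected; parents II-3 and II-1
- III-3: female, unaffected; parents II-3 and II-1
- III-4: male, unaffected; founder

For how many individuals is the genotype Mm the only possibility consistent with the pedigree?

3

Obligate heterozygotes: II-1 is unaffected so carries M and received m from I-1 (mm), so II-1 is Mm; II-2 is unaffected so carries M and received m from I-1 (mm), so II-2 is Mm; II-3 is unaffected so carries M and passed m to III-1 (mm), so II-3 is Mm.
Every other individual is either homozygous by phenotype or has at least one consistent homozygous assignment, so the count is 3.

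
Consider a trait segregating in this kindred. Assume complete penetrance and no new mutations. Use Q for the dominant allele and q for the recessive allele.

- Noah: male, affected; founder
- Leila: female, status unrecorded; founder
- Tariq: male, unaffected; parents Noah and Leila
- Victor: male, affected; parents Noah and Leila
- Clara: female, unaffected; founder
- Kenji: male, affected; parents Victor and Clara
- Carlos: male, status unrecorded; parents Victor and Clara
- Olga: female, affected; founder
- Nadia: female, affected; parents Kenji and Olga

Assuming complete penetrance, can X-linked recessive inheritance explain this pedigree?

Yes

A consistent assignment under X-linked recessive exists: Noah X^q Y, Leila X^Q X^q, Tariq X^Q Y, Victor X^q Y, Clara X^Q X^q, Kenji X^q Y, Carlos X^Q Y, Olga X^q X^q, Nadia X^q X^q.
In this assignment every recorded phenotype matches its genotype and every non-founder's genotype is obtainable from its parents' genotypes, so the pedigree is consistent.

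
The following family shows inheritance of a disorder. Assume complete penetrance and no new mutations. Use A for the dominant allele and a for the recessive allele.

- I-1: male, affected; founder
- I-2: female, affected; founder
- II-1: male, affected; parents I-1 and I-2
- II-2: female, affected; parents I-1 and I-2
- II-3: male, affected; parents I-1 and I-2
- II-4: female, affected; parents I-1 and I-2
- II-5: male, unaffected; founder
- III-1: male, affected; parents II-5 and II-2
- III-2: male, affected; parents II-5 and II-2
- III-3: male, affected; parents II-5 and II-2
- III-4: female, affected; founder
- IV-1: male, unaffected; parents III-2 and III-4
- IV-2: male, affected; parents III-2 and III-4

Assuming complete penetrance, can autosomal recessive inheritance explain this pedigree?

No

Under autosomal recessive, IV-1 (unaffected, male) cannot arise from III-2 (affected) × III-4 (affected).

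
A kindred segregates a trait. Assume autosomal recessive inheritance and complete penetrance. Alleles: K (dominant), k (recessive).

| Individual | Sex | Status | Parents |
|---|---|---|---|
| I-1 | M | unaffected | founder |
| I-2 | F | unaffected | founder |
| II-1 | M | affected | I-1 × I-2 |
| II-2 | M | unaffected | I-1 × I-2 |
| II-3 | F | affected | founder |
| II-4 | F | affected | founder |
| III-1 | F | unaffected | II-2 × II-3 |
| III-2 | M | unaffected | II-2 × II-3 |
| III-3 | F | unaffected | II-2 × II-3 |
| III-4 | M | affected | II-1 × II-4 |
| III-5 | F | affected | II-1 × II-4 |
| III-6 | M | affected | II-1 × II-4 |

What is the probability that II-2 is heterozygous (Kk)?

1/5

I-1 is unaffected so carries K and passed k to II-1 (kk), so I-1 is Kk.
I-2 is unaffected so carries K and passed k to II-1 (kk), so I-2 is Kk.
Their cross gives offspring ratios 1/4 KK : 1/2 Kk : 1/4 kk. Conditioning on II-2 being unaffected, P(Kk) = 1/2 / 3/4 = 2/3 before taking II-2's own offspring into account.
II-3 is affected, so II-3 is kk.
Now use II-2's offspring. Probability of each recorded status — unaffected daughter III-1: 1/2 if II-2 is Kk, 1 if KK; unaffected son III-2: 1/2 if II-2 is Kk, 1 if KK; unaffected daughter III-3: 1/2 if II-2 is Kk, 1 if KK.
Bayes: P(Kk) = 2/3·1/8 / (2/3·1/8 + 1/3·1) = 1/5.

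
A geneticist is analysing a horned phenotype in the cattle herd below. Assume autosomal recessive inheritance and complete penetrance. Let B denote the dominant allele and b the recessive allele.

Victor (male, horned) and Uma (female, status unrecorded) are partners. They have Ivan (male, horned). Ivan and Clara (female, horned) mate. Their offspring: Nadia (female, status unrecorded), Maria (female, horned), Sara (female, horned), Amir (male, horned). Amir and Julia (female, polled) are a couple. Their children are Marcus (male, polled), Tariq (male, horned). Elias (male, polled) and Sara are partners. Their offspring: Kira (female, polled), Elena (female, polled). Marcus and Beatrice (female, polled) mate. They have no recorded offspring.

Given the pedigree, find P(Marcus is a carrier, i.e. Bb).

1

Marcus is polled so carries B and received b from Amir (bb), so Marcus is Bb, giving P(Bb) = 1.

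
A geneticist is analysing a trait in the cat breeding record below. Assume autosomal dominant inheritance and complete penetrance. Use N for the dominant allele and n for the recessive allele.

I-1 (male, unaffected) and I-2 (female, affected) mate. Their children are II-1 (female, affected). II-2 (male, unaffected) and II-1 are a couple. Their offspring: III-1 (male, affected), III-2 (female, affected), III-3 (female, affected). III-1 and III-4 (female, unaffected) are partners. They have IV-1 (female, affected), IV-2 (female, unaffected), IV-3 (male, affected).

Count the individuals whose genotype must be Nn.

6

Obligate heterozygotes: II-1 is affected so carries N and received n from I-1 (nn), so II-1 is Nn; III-1 is affected so carries N and received n from II-2 (nn), so III-1 is Nn; III-2 is affected so carries N and received n from II-2 (nn), so III-2 is Nn; III-3 is affected so carries N and received n from II-2 (nn), so III-3 is Nn; IV-1 is affected so carries N and received n from III-4 (nn), so IV-1 is Nn; IV-3 is affected so carries N and received n from III-4 (nn), so IV-3 is Nn.
Every other individual is either homozygous by phenotype or has at least one consistent homozygous assignment, so the count is 6.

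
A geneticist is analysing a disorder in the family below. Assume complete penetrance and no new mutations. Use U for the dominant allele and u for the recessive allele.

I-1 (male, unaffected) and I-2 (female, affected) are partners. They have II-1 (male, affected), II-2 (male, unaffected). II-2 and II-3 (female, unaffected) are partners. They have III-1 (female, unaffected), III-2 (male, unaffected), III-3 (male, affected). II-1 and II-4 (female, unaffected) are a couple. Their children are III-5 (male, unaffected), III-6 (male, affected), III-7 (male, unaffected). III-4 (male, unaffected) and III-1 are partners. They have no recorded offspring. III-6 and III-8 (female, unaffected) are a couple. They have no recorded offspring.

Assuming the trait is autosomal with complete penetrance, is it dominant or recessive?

II-2 and II-3 are both unaffected yet have an affected child III-3. Under dominance, an affected child requires at least one affected parent, so the trait cannot be dominant.

recessive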